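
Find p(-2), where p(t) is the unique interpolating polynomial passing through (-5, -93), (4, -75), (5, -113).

-15

Using Newton's divided-difference form:
p[-5,4] = (-75 - (-93)) / (4 - (-5)) = 2
p[4,5] = (-113 - (-75)) / (5 - 4) = -38
p[-5,4,5] = (-38 - 2) / (5 - (-5)) = -4
p(-2) = -93 + 2·(3) + (-4)·(3)·(-6) = -15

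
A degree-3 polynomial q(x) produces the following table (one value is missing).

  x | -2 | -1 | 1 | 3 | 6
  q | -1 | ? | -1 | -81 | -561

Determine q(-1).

-1

The 4 known values determine q uniquely (degree ≤ 3).
Evaluate each Lagrange basis at x = -1:
L_0(-1) = (-2)·(-4)·(-7)/[(-3)·(-5)·(-8)] = 7/15
L_1(-1) = (1)·(-4)·(-7)/[(3)·(-2)·(-5)] = 14/15
L_2(-1) = (1)·(-2)·(-7)/[(5)·(2)·(-3)] = -7/15
L_3(-1) = (1)·(-2)·(-4)/[(8)·(5)·(3)] = 1/15
Sum: (-1)·(7/15) + (-1)·(14/15) + (-81)·(-7/15) + (-561)·(1/15) = -1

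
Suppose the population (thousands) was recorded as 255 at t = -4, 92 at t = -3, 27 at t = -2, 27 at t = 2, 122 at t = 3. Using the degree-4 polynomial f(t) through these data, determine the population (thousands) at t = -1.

6

Evaluate each Lagrange basis at t = -1:
L_0(-1) = (2)·(1)·(-3)·(-4)/[(-1)·(-2)·(-6)·(-7)] = 2/7
L_1(-1) = (3)·(1)·(-3)·(-4)/[(1)·(-1)·(-5)·(-6)] = -6/5
L_2(-1) = (3)·(2)·(-3)·(-4)/[(2)·(1)·(-4)·(-5)] = 9/5
L_3(-1) = (3)·(2)·(1)·(-4)/[(6)·(5)·(4)·(-1)] = 1/5
L_4(-1) = (3)·(2)·(1)·(-3)/[(7)·(6)·(5)·(1)] = -3/35
Sum: 255·(2/7) + 92·(-6/5) + 27·(9/5) + 27·(1/5) + 122·(-3/35) = 6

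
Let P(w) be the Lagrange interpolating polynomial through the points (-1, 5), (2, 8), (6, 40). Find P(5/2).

41/4

Evaluate each Lagrange basis at w = 5/2:
L_0(5/2) = (1/2)·(-7/2)/[(-3)·(-7)] = -1/12
L_1(5/2) = (7/2)·(-7/2)/[(3)·(-4)] = 49/48
L_2(5/2) = (7/2)·(1/2)/[(7)·(4)] = 1/16
Sum: 5·(-1/12) + 8·(49/48) + 40·(1/16) = 41/4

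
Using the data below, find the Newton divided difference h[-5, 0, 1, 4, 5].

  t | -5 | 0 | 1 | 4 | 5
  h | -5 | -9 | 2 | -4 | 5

961/5400

h[-5,0] = (-9 - (-5)) / (0 - (-5)) = -4/5
h[0,1] = (2 - (-9)) / (1 - 0) = 11
h[1,4] = (-4 - 2) / (4 - 1) = -2
h[4,5] = (5 - (-4)) / (5 - 4) = 9
h[-5,0,1] = (11 - (-4/5)) / (1 - (-5)) = 59/30
h[0,1,4] = (-2 - 11) / (4 - 0) = -13/4
h[1,4,5] = (9 - (-2)) / (5 - 1) = 11/4
h[-5,0,1,4] = (-13/4 - 59/30) / (4 - (-5)) = -313/540
h[0,1,4,5] = (11/4 - (-13/4)) / (5 - 0) = 6/5
h[-5,0,1,4,5] = (6/5 - (-313/540)) / (5 - (-5)) = 961/5400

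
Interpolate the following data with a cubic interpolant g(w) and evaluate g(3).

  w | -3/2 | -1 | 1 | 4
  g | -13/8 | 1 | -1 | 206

85

Using Newton's divided-difference form:
g[-3/2,-1] = (1 - (-13/8)) / (-1 - (-3/2)) = 21/4
g[-1,1] = (-1 - 1) / (1 - (-1)) = -1
g[1,4] = (206 - (-1)) / (4 - 1) = 69
g[-3/2,-1,1] = (-1 - 21/4) / (1 - (-3/2)) = -5/2
g[-1,1,4] = (69 - (-1)) / (4 - (-1)) = 14
g[-3/2,-1,1,4] = (14 - (-5/2)) / (4 - (-3/2)) = 3
g(3) = -13/8 + (21/4)·(9/2) + (-5/2)·(9/2)·(4) + 3·(9/2)·(4)·(2) = 85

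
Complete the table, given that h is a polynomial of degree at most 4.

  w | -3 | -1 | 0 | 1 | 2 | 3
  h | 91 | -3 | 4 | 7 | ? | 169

The 5 known values determine h uniquely (degree ≤ 4).
Evaluate each Lagrange basis at w = 2:
L_0(2) = (3)·(2)·(1)·(-1)/[(-2)·(-3)·(-4)·(-6)] = -1/24
L_1(2) = (5)·(2)·(1)·(-1)/[(2)·(-1)·(-2)·(-4)] = 5/8
L_2(2) = (5)·(3)·(1)·(-1)/[(3)·(1)·(-1)·(-3)] = -5/3
L_3(2) = (5)·(3)·(2)·(-1)/[(4)·(2)·(1)·(-2)] = 15/8
L_4(2) = (5)·(3)·(2)·(1)/[(6)·(4)·(3)·(2)] = 5/24
Sum: 91·(-1/24) + (-3)·(5/8) + 4·(-5/3) + 7·(15/8) + 169·(5/24) = 36

36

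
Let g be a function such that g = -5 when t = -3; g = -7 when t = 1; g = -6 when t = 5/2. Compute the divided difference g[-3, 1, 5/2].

g[-3,1] = (-7 - (-5)) / (1 - (-3)) = -1/2
g[1,5/2] = (-6 - (-7)) / (5/2 - 1) = 2/3
g[-3,1,5/2] = (2/3 - (-1/2)) / (5/2 - (-3)) = 7/33

7/33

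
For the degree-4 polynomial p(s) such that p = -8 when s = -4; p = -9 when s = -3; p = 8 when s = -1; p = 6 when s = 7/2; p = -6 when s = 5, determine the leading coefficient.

2903/42120

Build the Lagrange basis polynomials:
L_0(s) = (s + 3)(s + 1)(s - 7/2)(s - 5) / [405/2] = (2/405)s^4 - (1/45)s^3 - (1/15)s^2 + (89/405)s + 7/27
L_1(s) = (s + 4)(s + 1)(s - 7/2)(s - 5) / [-104] = -(1/104)s^4 + (7/208)s^3 + (21/104)s^2 - (107/208)s - 35/52
L_2(s) = (s + 4)(s + 3)(s - 7/2)(s - 5) / [162] = (1/162)s^4 - (1/108)s^3 - (5/27)s^2 + (41/324)s + 35/27
L_3(s) = (s + 4)(s + 3)(s + 1)(s - 5) / [-5265/16] = -(16/5265)s^4 - (16/1755)s^3 + (112/1755)s^2 + (1328/5265)s + 64/351
L_4(s) = (s + 4)(s + 3)(s + 1)(s - 7/2) / [648] = (1/648)s^4 + (1/144)s^3 - (1/72)s^2 - (109/1296)s - 7/108
p(s) = (-8)·L_0 + (-9)·L_1 + 8·L_2 + 6·L_3 + (-6)·L_4
Only the coefficient of s^4 is needed; take it from each L_i and combine:
(-8)·(2/405) + (-9)·(-1/104) + 8·(1/162) + 6·(-16/5265) + (-6)·(1/648) = 2903/42120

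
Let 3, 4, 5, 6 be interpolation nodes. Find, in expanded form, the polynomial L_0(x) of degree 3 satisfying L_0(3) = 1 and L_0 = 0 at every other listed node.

L_0(x) = -(1/6)x^3 + (5/2)x^2 - (37/3)x + 20

L_0(x) = (x - 4)(x - 5)(x - 6) / [(-1)·(-2)·(-3)]
       = (x^3 - 15x^2 + 74x - 120) / (-6)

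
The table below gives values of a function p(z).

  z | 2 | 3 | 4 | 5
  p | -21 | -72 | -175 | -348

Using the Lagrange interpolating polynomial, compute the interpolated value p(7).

-976

L_0(7) = (4)·(3)·(2)/[(-1)·(-2)·(-3)] = -4
L_1(7) = (5)·(3)·(2)/[(1)·(-1)·(-2)] = 15
L_2(7) = (5)·(4)·(2)/[(2)·(1)·(-1)] = -20
L_3(7) = (5)·(4)·(3)/[(3)·(2)·(1)] = 10
Sum: (-21)·(-4) + (-72)·(15) + (-175)·(-20) + (-348)·(10) = -976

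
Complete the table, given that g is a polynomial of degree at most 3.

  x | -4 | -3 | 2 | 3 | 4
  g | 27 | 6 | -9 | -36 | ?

The 4 known values determine g uniquely (degree ≤ 3).
Evaluate each Lagrange basis at x = 4:
L_0(4) = (7)·(2)·(1)/[(-1)·(-6)·(-7)] = -1/3
L_1(4) = (8)·(2)·(1)/[(1)·(-5)·(-6)] = 8/15
L_2(4) = (8)·(7)·(1)/[(6)·(5)·(-1)] = -28/15
L_3(4) = (8)·(7)·(2)/[(7)·(6)·(1)] = 8/3
Sum: 27·(-1/3) + 6·(8/15) + (-9)·(-28/15) + (-36)·(8/3) = -85

-85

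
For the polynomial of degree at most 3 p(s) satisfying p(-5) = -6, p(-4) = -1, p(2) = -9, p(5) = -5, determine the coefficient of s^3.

227/1890

L_0(s) = (s + 4)(s - 2)(s - 5) / [-70] = -(1/70)s^3 + (3/70)s^2 + (9/35)s - 4/7
L_1(s) = (s + 5)(s - 2)(s - 5) / [54] = (1/54)s^3 - (1/27)s^2 - (25/54)s + 25/27
L_2(s) = (s + 5)(s + 4)(s - 5) / [-126] = -(1/126)s^3 - (2/63)s^2 + (25/126)s + 50/63
L_3(s) = (s + 5)(s + 4)(s - 2) / [270] = (1/270)s^3 + (7/270)s^2 + (1/135)s - 4/27
p(s) = (-6)·L_0 + (-1)·L_1 + (-9)·L_2 + (-5)·L_3
Only the coefficient of s^3 is needed; take it from each L_i and combine:
(-6)·(-1/70) + (-1)·(1/54) + (-9)·(-1/126) + (-5)·(1/270) = 227/1890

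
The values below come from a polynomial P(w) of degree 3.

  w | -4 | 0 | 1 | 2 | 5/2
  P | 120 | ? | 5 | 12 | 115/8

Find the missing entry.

The 4 known values determine P uniquely (degree ≤ 3).
L_0(0) = (-1)·(-2)·(-5/2)/[(-5)·(-6)·(-13/2)] = 1/39
L_1(0) = (4)·(-2)·(-5/2)/[(5)·(-1)·(-3/2)] = 8/3
L_2(0) = (4)·(-1)·(-5/2)/[(6)·(1)·(-1/2)] = -10/3
L_3(0) = (4)·(-1)·(-2)/[(13/2)·(3/2)·(1/2)] = 64/39
Sum: 120·(1/39) + 5·(8/3) + 12·(-10/3) + 115/8·(64/39) = 0

0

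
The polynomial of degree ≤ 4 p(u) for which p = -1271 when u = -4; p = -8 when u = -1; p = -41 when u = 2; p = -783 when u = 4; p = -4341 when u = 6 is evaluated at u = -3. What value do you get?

Evaluate each Lagrange basis at u = -3:
L_0(-3) = (-2)·(-5)·(-7)·(-9)/[(-3)·(-6)·(-8)·(-10)] = 7/16
L_1(-3) = (1)·(-5)·(-7)·(-9)/[(3)·(-3)·(-5)·(-7)] = 1
L_2(-3) = (1)·(-2)·(-7)·(-9)/[(6)·(3)·(-2)·(-4)] = -7/8
L_3(-3) = (1)·(-2)·(-5)·(-9)/[(8)·(5)·(2)·(-2)] = 9/16
L_4(-3) = (1)·(-2)·(-5)·(-7)/[(10)·(7)·(4)·(2)] = -1/8
Sum: (-1271)·(7/16) + (-8)·(1) + (-41)·(-7/8) + (-783)·(9/16) + (-4341)·(-1/8) = -426

-426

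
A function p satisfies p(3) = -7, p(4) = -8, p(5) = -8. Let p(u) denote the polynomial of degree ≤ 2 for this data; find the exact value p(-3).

Evaluate each Lagrange basis at u = -3:
L_0(-3) = (-7)·(-8)/[(-1)·(-2)] = 28
L_1(-3) = (-6)·(-8)/[(1)·(-1)] = -48
L_2(-3) = (-6)·(-7)/[(2)·(1)] = 21
Sum: (-7)·(28) + (-8)·(-48) + (-8)·(21) = 20

20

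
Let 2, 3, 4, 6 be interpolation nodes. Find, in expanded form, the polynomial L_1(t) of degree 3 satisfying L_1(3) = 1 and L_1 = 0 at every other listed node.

L_1(t) = (t - 2)(t - 4)(t - 6) / [(1)·(-1)·(-3)]
       = (t^3 - 12t^2 + 44t - 48) / (3)

L_1(t) = (1/3)t^3 - 4t^2 + (44/3)t - 16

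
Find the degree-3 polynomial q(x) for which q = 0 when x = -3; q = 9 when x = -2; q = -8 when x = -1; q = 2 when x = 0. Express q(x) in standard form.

Build the Lagrange basis polynomials:
L_0(x) = (x + 2)(x + 1)x / [-6] = -(1/6)x^3 - (1/2)x^2 - (1/3)x
L_1(x) = (x + 3)(x + 1)x / [2] = (1/2)x^3 + 2x^2 + (3/2)x
L_2(x) = (x + 3)(x + 2)x / [-2] = -(1/2)x^3 - (5/2)x^2 - 3x
L_3(x) = (x + 3)(x + 2)(x + 1) / [6] = (1/6)x^3 + x^2 + (11/6)x + 1
q(x) = 0·L_0 + 9·L_1 + (-8)·L_2 + 2·L_3
  0·L_0(x) = 0
  9·L_1(x) = (9/2)x^3 + 18x^2 + (27/2)x
  (-8)·L_2(x) = 4x^3 + 20x^2 + 24x
  2·L_3(x) = (1/3)x^3 + 2x^2 + (11/3)x + 2
Adding term by term: (53/6)x^3 + 40x^2 + (247/6)x + 2

q(x) = (53/6)x^3 + 40x^2 + (247/6)x + 2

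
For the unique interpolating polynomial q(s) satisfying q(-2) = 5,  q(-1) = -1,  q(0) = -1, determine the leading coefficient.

3

The leading coefficient equals the top divided difference q[-2,-1,0].
q[-2,-1] = (-1 - 5) / (-1 - (-2)) = -6
q[-1,0] = (-1 - (-1)) / (0 - (-1)) = 0
q[-2,-1,0] = (0 - (-6)) / (0 - (-2)) = 3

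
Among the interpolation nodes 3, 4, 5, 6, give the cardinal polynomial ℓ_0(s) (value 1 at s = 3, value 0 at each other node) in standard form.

ℓ_0(s) = (s - 4)(s - 5)(s - 6) / [(-1)·(-2)·(-3)]
       = (s^3 - 15s^2 + 74s - 120) / (-6)

ℓ_0(s) = -(1/6)s^3 + (5/2)s^2 - (37/3)s + 20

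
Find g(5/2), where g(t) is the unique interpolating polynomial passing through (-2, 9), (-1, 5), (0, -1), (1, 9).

Using Newton's divided-difference form:
g[-2,-1] = (5 - 9) / (-1 - (-2)) = -4
g[-1,0] = (-1 - 5) / (0 - (-1)) = -6
g[0,1] = (9 - (-1)) / (1 - 0) = 10
g[-2,-1,0] = (-6 - (-4)) / (0 - (-2)) = -1
g[-1,0,1] = (10 - (-6)) / (1 - (-1)) = 8
g[-2,-1,0,1] = (8 - (-1)) / (1 - (-2)) = 3
g(5/2) = 9 + (-4)·(9/2) + (-1)·(9/2)·(7/2) + 3·(9/2)·(7/2)·(5/2) = 747/8

747/8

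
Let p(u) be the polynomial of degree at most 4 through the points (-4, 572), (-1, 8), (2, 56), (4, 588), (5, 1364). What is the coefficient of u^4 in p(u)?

2

Build the Lagrange basis polynomials:
L_0(u) = (u + 1)(u - 2)(u - 4)(u - 5) / [1296] = (1/1296)u^4 - (5/648)u^3 + (1/48)u^2 - (1/648)u - 5/162
L_1(u) = (u + 4)(u - 2)(u - 4)(u - 5) / [-270] = -(1/270)u^4 + (7/270)u^3 + (1/45)u^2 - (56/135)u + 16/27
L_2(u) = (u + 4)(u + 1)(u - 4)(u - 5) / [108] = (1/108)u^4 - (1/27)u^3 - (7/36)u^2 + (16/27)u + 20/27
L_3(u) = (u + 4)(u + 1)(u - 2)(u - 5) / [-80] = -(1/80)u^4 + (1/40)u^3 + (21/80)u^2 - (11/40)u - 1/2
L_4(u) = (u + 4)(u + 1)(u - 2)(u - 4) / [162] = (1/162)u^4 - (1/162)u^3 - (1/9)u^2 + (8/81)u + 16/81
p(u) = 572·L_0 + 8·L_1 + 56·L_2 + 588·L_3 + 1364·L_4
Only the coefficient of u^4 is needed; take it from each L_i and combine:
572·(1/1296) + 8·(-1/270) + 56·(1/108) + 588·(-1/80) + 1364·(1/162) = 2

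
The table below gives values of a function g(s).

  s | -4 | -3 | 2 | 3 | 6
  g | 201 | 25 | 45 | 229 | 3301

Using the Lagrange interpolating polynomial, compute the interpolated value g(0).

1

Evaluate each Lagrange basis at s = 0:
L_0(0) = (3)·(-2)·(-3)·(-6)/[(-1)·(-6)·(-7)·(-10)] = -9/35
L_1(0) = (4)·(-2)·(-3)·(-6)/[(1)·(-5)·(-6)·(-9)] = 8/15
L_2(0) = (4)·(3)·(-3)·(-6)/[(6)·(5)·(-1)·(-4)] = 9/5
L_3(0) = (4)·(3)·(-2)·(-6)/[(7)·(6)·(1)·(-3)] = -8/7
L_4(0) = (4)·(3)·(-2)·(-3)/[(10)·(9)·(4)·(3)] = 1/15
Sum: 201·(-9/35) + 25·(8/15) + 45·(9/5) + 229·(-8/7) + 3301·(1/15) = 1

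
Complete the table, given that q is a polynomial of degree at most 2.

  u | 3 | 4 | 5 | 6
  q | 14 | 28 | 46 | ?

The 3 known values determine q uniquely (degree ≤ 2).
Evaluate each Lagrange basis at u = 6:
L_0(6) = (2)·(1)/[(-1)·(-2)] = 1
L_1(6) = (3)·(1)/[(1)·(-1)] = -3
L_2(6) = (3)·(2)/[(2)·(1)] = 3
Sum: 14·(1) + 28·(-3) + 46·(3) = 68

68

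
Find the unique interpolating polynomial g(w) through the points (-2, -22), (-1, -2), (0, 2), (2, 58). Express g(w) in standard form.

Build the Lagrange basis polynomials:
L_0(w) = (w + 1)w(w - 2) / [-8] = -(1/8)w^3 + (1/8)w^2 + (1/4)w
L_1(w) = (w + 2)w(w - 2) / [3] = (1/3)w^3 - (4/3)w
L_2(w) = (w + 2)(w + 1)(w - 2) / [-4] = -(1/4)w^3 - (1/4)w^2 + w + 1
L_3(w) = (w + 2)(w + 1)w / [24] = (1/24)w^3 + (1/8)w^2 + (1/12)w
g(w) = (-22)·L_0 + (-2)·L_1 + 2·L_2 + 58·L_3
  (-22)·L_0(w) = (11/4)w^3 - (11/4)w^2 - (11/2)w
  (-2)·L_1(w) = -(2/3)w^3 + (8/3)w
  2·L_2(w) = -(1/2)w^3 - (1/2)w^2 + 2w + 2
  58·L_3(w) = (29/12)w^3 + (29/4)w^2 + (29/6)w
Adding term by term: 4w^3 + 4w^2 + 4w + 2

g(w) = 4w^3 + 4w^2 + 4w + 2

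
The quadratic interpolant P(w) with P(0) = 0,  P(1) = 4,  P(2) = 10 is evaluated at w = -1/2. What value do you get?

Evaluate each Lagrange basis at w = -1/2:
L_0(-1/2) = (-3/2)·(-5/2)/[(-1)·(-2)] = 15/8
L_1(-1/2) = (-1/2)·(-5/2)/[(1)·(-1)] = -5/4
L_2(-1/2) = (-1/2)·(-3/2)/[(2)·(1)] = 3/8
Sum: 0 + 4·(-5/4) + 10·(3/8) = -5/4

-5/4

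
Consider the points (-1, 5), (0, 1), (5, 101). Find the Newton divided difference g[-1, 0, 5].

4

g[-1,0] = (1 - 5) / (0 - (-1)) = -4
g[0,5] = (101 - 1) / (5 - 0) = 20
g[-1,0,5] = (20 - (-4)) / (5 - (-1)) = 4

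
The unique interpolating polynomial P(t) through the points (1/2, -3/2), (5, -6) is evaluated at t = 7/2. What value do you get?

L_0(7/2) = (-3/2)/[(-9/2)] = 1/3
L_1(7/2) = (3)/[(9/2)] = 2/3
Sum: (-3/2)·(1/3) + (-6)·(2/3) = -9/2

-9/2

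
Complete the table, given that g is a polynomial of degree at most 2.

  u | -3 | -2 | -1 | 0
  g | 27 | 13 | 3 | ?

The 3 known values determine g uniquely (degree ≤ 2).
Evaluate each Lagrange basis at u = 0:
L_0(0) = (2)·(1)/[(-1)·(-2)] = 1
L_1(0) = (3)·(1)/[(1)·(-1)] = -3
L_2(0) = (3)·(2)/[(2)·(1)] = 3
Sum: 27·(1) + 13·(-3) + 3·(3) = -3

-3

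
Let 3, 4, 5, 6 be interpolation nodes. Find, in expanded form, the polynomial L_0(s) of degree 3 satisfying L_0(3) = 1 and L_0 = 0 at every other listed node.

L_0(s) = -(1/6)s^3 + (5/2)s^2 - (37/3)s + 20

L_0(s) = (s - 4)(s - 5)(s - 6) / [(-1)·(-2)·(-3)]
       = (s^3 - 15s^2 + 74s - 120) / (-6)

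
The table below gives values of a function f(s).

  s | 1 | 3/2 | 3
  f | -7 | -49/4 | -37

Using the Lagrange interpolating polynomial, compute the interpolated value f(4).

L_0(4) = (5/2)·(1)/[(-1/2)·(-2)] = 5/2
L_1(4) = (3)·(1)/[(1/2)·(-3/2)] = -4
L_2(4) = (3)·(5/2)/[(2)·(3/2)] = 5/2
Sum: (-7)·(5/2) + (-49/4)·(-4) + (-37)·(5/2) = -61

-61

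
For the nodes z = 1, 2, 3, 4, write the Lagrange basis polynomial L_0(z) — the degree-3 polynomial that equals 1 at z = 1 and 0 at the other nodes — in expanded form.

L_0(z) = -(1/6)z^3 + (3/2)z^2 - (13/3)z + 4

L_0(z) = (z - 2)(z - 3)(z - 4) / [(-1)·(-2)·(-3)]
       = (z^3 - 9z^2 + 26z - 24) / (-6)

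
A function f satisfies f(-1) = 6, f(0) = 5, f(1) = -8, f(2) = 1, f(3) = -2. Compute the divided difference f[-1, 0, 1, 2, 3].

f[-1,0] = (5 - 6) / (0 - (-1)) = -1
f[0,1] = (-8 - 5) / (1 - 0) = -13
f[1,2] = (1 - (-8)) / (2 - 1) = 9
f[2,3] = (-2 - 1) / (3 - 2) = -3
f[-1,0,1] = (-13 - (-1)) / (1 - (-1)) = -6
f[0,1,2] = (9 - (-13)) / (2 - 0) = 11
f[1,2,3] = (-3 - 9) / (3 - 1) = -6
f[-1,0,1,2] = (11 - (-6)) / (2 - (-1)) = 17/3
f[0,1,2,3] = (-6 - 11) / (3 - 0) = -17/3
f[-1,0,1,2,3] = (-17/3 - 17/3) / (3 - (-1)) = -17/6

-17/6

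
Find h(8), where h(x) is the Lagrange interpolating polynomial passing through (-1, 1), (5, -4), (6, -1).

Evaluate each Lagrange basis at x = 8:
L_0(8) = (3)·(2)/[(-6)·(-7)] = 1/7
L_1(8) = (9)·(2)/[(6)·(-1)] = -3
L_2(8) = (9)·(3)/[(7)·(1)] = 27/7
Sum: 1·(1/7) + (-4)·(-3) + (-1)·(27/7) = 58/7

58/7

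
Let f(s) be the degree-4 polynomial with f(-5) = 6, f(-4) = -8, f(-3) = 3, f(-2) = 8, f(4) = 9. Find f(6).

Evaluate each Lagrange basis at s = 6:
L_0(6) = (10)·(9)·(8)·(2)/[(-1)·(-2)·(-3)·(-9)] = 80/3
L_1(6) = (11)·(9)·(8)·(2)/[(1)·(-1)·(-2)·(-8)] = -99
L_2(6) = (11)·(10)·(8)·(2)/[(2)·(1)·(-1)·(-7)] = 880/7
L_3(6) = (11)·(10)·(9)·(2)/[(3)·(2)·(1)·(-6)] = -55
L_4(6) = (11)·(10)·(9)·(8)/[(9)·(8)·(7)·(6)] = 55/21
Sum: 6·(80/3) + (-8)·(-99) + 3·(880/7) + 8·(-55) + 9·(55/21) = 6389/7

6389/7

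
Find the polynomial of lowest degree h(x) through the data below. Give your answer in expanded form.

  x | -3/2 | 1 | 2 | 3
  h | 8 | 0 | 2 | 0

h(x) = -(244/315)x^3 + (278/105)x^2 - (164/315)x - 142/105

L_0(x) = (x - 1)(x - 2)(x - 3) / [-315/8] = -(8/315)x^3 + (16/105)x^2 - (88/315)x + 16/105
L_1(x) = (x + 3/2)(x - 2)(x - 3) / [5] = (1/5)x^3 - (7/10)x^2 - (3/10)x + 9/5
L_2(x) = (x + 3/2)(x - 1)(x - 3) / [-7/2] = -(2/7)x^3 + (5/7)x^2 + (6/7)x - 9/7
L_3(x) = (x + 3/2)(x - 1)(x - 2) / [9] = (1/9)x^3 - (1/6)x^2 - (5/18)x + 1/3
h(x) = 8·L_0 + 0·L_1 + 2·L_2 + 0·L_3
  8·L_0(x) = -(64/315)x^3 + (128/105)x^2 - (704/315)x + 128/105
  0·L_1(x) = 0
  2·L_2(x) = -(4/7)x^3 + (10/7)x^2 + (12/7)x - 18/7
  0·L_3(x) = 0
Adding term by term: -(244/315)x^3 + (278/105)x^2 - (164/315)x - 142/105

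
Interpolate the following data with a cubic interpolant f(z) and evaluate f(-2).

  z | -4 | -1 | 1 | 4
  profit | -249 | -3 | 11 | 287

-31

Using Newton's divided-difference form:
f[-4,-1] = (-3 - (-249)) / (-1 - (-4)) = 82
f[-1,1] = (11 - (-3)) / (1 - (-1)) = 7
f[1,4] = (287 - 11) / (4 - 1) = 92
f[-4,-1,1] = (7 - 82) / (1 - (-4)) = -15
f[-1,1,4] = (92 - 7) / (4 - (-1)) = 17
f[-4,-1,1,4] = (17 - (-15)) / (4 - (-4)) = 4
f(-2) = -249 + 82·(2) + (-15)·(2)·(-1) + 4·(2)·(-1)·(-3) = -31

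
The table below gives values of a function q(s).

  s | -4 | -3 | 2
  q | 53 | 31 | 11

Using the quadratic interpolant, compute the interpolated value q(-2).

Evaluate each Lagrange basis at s = -2:
L_0(-2) = (1)·(-4)/[(-1)·(-6)] = -2/3
L_1(-2) = (2)·(-4)/[(1)·(-5)] = 8/5
L_2(-2) = (2)·(1)/[(6)·(5)] = 1/15
Sum: 53·(-2/3) + 31·(8/5) + 11·(1/15) = 15

15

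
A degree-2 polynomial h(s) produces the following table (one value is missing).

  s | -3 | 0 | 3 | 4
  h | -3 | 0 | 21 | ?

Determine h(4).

The 3 known values determine h uniquely (degree ≤ 2).
Evaluate each Lagrange basis at s = 4:
L_0(4) = (4)·(1)/[(-3)·(-6)] = 2/9
L_1(4) = (7)·(1)/[(3)·(-3)] = -7/9
L_2(4) = (7)·(4)/[(6)·(3)] = 14/9
Sum: (-3)·(2/9) + 0 + 21·(14/9) = 32

32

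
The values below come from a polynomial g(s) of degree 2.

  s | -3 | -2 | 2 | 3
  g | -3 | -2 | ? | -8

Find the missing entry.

The 3 known values determine g uniquely (degree ≤ 2).
L_0(2) = (4)·(-1)/[(-1)·(-6)] = -2/3
L_1(2) = (5)·(-1)/[(1)·(-5)] = 1
L_2(2) = (5)·(4)/[(6)·(5)] = 2/3
Sum: (-3)·(-2/3) + (-2)·(1) + (-8)·(2/3) = -16/3

-16/3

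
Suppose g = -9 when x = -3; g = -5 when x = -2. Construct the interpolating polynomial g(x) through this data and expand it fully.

Build the Lagrange basis polynomials:
L_0(x) = (x + 2) / [-1] = -x - 2
L_1(x) = (x + 3) / [1] = x + 3
g(x) = (-9)·L_0 + (-5)·L_1
  (-9)·L_0(x) = 9x + 18
  (-5)·L_1(x) = -5x - 15
Adding term by term: 4x + 3

g(x) = 4x + 3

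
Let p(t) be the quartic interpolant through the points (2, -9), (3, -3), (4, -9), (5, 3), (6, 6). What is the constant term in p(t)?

L_0(t) = (t - 3)(t - 4)(t - 5)(t - 6) / [24] = (1/24)t^4 - (3/4)t^3 + (119/24)t^2 - (57/4)t + 15
L_1(t) = (t - 2)(t - 4)(t - 5)(t - 6) / [-6] = -(1/6)t^4 + (17/6)t^3 - (52/3)t^2 + (134/3)t - 40
L_2(t) = (t - 2)(t - 3)(t - 5)(t - 6) / [4] = (1/4)t^4 - 4t^3 + (91/4)t^2 - 54t + 45
L_3(t) = (t - 2)(t - 3)(t - 4)(t - 6) / [-6] = -(1/6)t^4 + (5/2)t^3 - (40/3)t^2 + 30t - 24
L_4(t) = (t - 2)(t - 3)(t - 4)(t - 5) / [24] = (1/24)t^4 - (7/12)t^3 + (71/24)t^2 - (77/12)t + 5
p(t) = (-9)·L_0 + (-3)·L_1 + (-9)·L_2 + 3·L_3 + 6·L_4
Only the constant term is needed; take it from each L_i and combine:
(-9)·(15) + (-3)·(-40) + (-9)·(45) + 3·(-24) + 6·(5) = -462

-462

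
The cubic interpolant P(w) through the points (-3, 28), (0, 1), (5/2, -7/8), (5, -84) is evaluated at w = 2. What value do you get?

3

Evaluate each Lagrange basis at w = 2:
L_0(2) = (2)·(-1/2)·(-3)/[(-3)·(-11/2)·(-8)] = -1/44
L_1(2) = (5)·(-1/2)·(-3)/[(3)·(-5/2)·(-5)] = 1/5
L_2(2) = (5)·(2)·(-3)/[(11/2)·(5/2)·(-5/2)] = 48/55
L_3(2) = (5)·(2)·(-1/2)/[(8)·(5)·(5/2)] = -1/20
Sum: 28·(-1/44) + 1·(1/5) + (-7/8)·(48/55) + (-84)·(-1/20) = 3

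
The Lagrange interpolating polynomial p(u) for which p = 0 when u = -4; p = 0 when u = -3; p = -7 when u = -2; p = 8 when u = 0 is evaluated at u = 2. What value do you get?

Evaluate each Lagrange basis at u = 2:
L_0(2) = (5)·(4)·(2)/[(-1)·(-2)·(-4)] = -5
L_1(2) = (6)·(4)·(2)/[(1)·(-1)·(-3)] = 16
L_2(2) = (6)·(5)·(2)/[(2)·(1)·(-2)] = -15
L_3(2) = (6)·(5)·(4)/[(4)·(3)·(2)] = 5
Sum: 0 + 0 + (-7)·(-15) + 8·(5) = 145

145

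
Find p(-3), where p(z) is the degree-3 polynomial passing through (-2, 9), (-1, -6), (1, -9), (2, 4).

97/3

Evaluate each Lagrange basis at z = -3:
L_0(-3) = (-2)·(-4)·(-5)/[(-1)·(-3)·(-4)] = 10/3
L_1(-3) = (-1)·(-4)·(-5)/[(1)·(-2)·(-3)] = -10/3
L_2(-3) = (-1)·(-2)·(-5)/[(3)·(2)·(-1)] = 5/3
L_3(-3) = (-1)·(-2)·(-4)/[(4)·(3)·(1)] = -2/3
Sum: 9·(10/3) + (-6)·(-10/3) + (-9)·(5/3) + 4·(-2/3) = 97/3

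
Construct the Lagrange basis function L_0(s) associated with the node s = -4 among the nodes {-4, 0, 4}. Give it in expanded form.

L_0(s) = (1/32)s^2 - (1/8)s

L_0(s) = s(s - 4) / [(-4)·(-8)]
       = (s^2 - 4s) / (32)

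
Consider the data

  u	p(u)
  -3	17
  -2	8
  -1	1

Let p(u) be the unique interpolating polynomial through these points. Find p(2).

-8

Evaluate each Lagrange basis at u = 2:
L_0(2) = (4)·(3)/[(-1)·(-2)] = 6
L_1(2) = (5)·(3)/[(1)·(-1)] = -15
L_2(2) = (5)·(4)/[(2)·(1)] = 10
Sum: 17·(6) + 8·(-15) + 1·(10) = -8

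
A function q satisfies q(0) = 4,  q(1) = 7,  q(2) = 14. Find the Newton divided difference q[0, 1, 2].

2

q[0,1] = (7 - 4) / (1 - 0) = 3
q[1,2] = (14 - 7) / (2 - 1) = 7
q[0,1,2] = (7 - 3) / (2 - 0) = 2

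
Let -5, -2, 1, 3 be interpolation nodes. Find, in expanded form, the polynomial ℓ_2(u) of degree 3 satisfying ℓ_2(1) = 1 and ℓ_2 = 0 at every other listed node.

ℓ_2(u) = -(1/36)u^3 - (1/9)u^2 + (11/36)u + 5/6

ℓ_2(u) = (u + 5)(u + 2)(u - 3) / [(6)·(3)·(-2)]
       = (u^3 + 4u^2 - 11u - 30) / (-36)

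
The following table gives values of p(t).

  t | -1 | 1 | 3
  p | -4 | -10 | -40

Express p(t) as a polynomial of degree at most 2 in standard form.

p(t) = -3t^2 - 3t - 4

L_0(t) = (t - 1)(t - 3) / [8] = (1/8)t^2 - (1/2)t + 3/8
L_1(t) = (t + 1)(t - 3) / [-4] = -(1/4)t^2 + (1/2)t + 3/4
L_2(t) = (t + 1)(t - 1) / [8] = (1/8)t^2 - 1/8
p(t) = (-4)·L_0 + (-10)·L_1 + (-40)·L_2
  (-4)·L_0(t) = -(1/2)t^2 + 2t - 3/2
  (-10)·L_1(t) = (5/2)t^2 - 5t - 15/2
  (-40)·L_2(t) = -5t^2 + 5
Adding term by term: -3t^2 - 3t - 4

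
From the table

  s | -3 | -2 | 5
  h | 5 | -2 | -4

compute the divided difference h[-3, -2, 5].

47/56

h[-3,-2] = (-2 - 5) / (-2 - (-3)) = -7
h[-2,5] = (-4 - (-2)) / (5 - (-2)) = -2/7
h[-3,-2,5] = (-2/7 - (-7)) / (5 - (-3)) = 47/56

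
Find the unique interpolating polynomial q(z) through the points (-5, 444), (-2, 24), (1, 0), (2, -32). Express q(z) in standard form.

q(z) = -4z^3 - 2z^2 + 2z + 4

Newton's divided differences:
q[-5,-2] = (24 - 444) / (-2 - (-5)) = -140
q[-2,1] = (0 - 24) / (1 - (-2)) = -8
q[1,2] = (-32 - 0) / (2 - 1) = -32
q[-5,-2,1] = (-8 - (-140)) / (1 - (-5)) = 22
q[-2,1,2] = (-32 - (-8)) / (2 - (-2)) = -6
q[-5,-2,1,2] = (-6 - 22) / (2 - (-5)) = -4
q(z) = 444 + (-140)·(z + 5) + 22·(z + 5)(z + 2) + (-4)·(z + 5)(z + 2)(z - 1)
Expanding: q(z) = -4z^3 - 2z^2 + 2z + 4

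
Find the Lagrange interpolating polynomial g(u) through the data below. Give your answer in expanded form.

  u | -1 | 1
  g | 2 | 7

Build the Lagrange basis polynomials:
L_0(u) = (u - 1) / [-2] = -(1/2)u + 1/2
L_1(u) = (u + 1) / [2] = (1/2)u + 1/2
g(u) = 2·L_0 + 7·L_1
  2·L_0(u) = -u + 1
  7·L_1(u) = (7/2)u + 7/2
Adding term by term: (5/2)u + 9/2

g(u) = (5/2)u + 9/2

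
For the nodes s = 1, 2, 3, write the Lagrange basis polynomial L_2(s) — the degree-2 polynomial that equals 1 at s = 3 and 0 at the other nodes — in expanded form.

L_2(s) = (s - 1)(s - 2) / [(2)·(1)]
       = (s^2 - 3s + 2) / (2)

L_2(s) = (1/2)s^2 - (3/2)s + 1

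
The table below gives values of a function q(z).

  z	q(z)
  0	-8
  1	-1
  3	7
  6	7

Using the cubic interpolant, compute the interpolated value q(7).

23/5

Evaluate each Lagrange basis at z = 7:
L_0(7) = (6)·(4)·(1)/[(-1)·(-3)·(-6)] = -4/3
L_1(7) = (7)·(4)·(1)/[(1)·(-2)·(-5)] = 14/5
L_2(7) = (7)·(6)·(1)/[(3)·(2)·(-3)] = -7/3
L_3(7) = (7)·(6)·(4)/[(6)·(5)·(3)] = 28/15
Sum: (-8)·(-4/3) + (-1)·(14/5) + 7·(-7/3) + 7·(28/15) = 23/5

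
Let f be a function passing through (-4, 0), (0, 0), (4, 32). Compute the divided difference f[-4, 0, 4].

f[-4,0] = (0 - 0) / (0 - (-4)) = 0
f[0,4] = (32 - 0) / (4 - 0) = 8
f[-4,0,4] = (8 - 0) / (4 - (-4)) = 1

1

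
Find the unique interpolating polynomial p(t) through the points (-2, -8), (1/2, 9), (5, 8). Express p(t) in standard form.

p(t) = -(316/315)t^2 + (556/105)t + 416/63

Newton's divided differences:
p[-2,1/2] = (9 - (-8)) / (1/2 - (-2)) = 34/5
p[1/2,5] = (8 - 9) / (5 - 1/2) = -2/9
p[-2,1/2,5] = (-2/9 - 34/5) / (5 - (-2)) = -316/315
p(t) = -8 + (34/5)·(t + 2) + (-316/315)·(t + 2)(t - 1/2)
Expanding: p(t) = -(316/315)t^2 + (556/105)t + 416/63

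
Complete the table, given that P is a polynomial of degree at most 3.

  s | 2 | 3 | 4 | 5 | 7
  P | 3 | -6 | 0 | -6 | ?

-162

The 4 known values determine P uniquely (degree ≤ 3).
Evaluate each Lagrange basis at s = 7:
L_0(7) = (4)·(3)·(2)/[(-1)·(-2)·(-3)] = -4
L_1(7) = (5)·(3)·(2)/[(1)·(-1)·(-2)] = 15
L_2(7) = (5)·(4)·(2)/[(2)·(1)·(-1)] = -20
L_3(7) = (5)·(4)·(3)/[(3)·(2)·(1)] = 10
Sum: 3·(-4) + (-6)·(15) + 0 + (-6)·(10) = -162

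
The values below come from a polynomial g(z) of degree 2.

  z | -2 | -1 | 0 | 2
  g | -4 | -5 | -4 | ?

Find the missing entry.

The 3 known values determine g uniquely (degree ≤ 2).
Evaluate each Lagrange basis at z = 2:
L_0(2) = (3)·(2)/[(-1)·(-2)] = 3
L_1(2) = (4)·(2)/[(1)·(-1)] = -8
L_2(2) = (4)·(3)/[(2)·(1)] = 6
Sum: (-4)·(3) + (-5)·(-8) + (-4)·(6) = 4

4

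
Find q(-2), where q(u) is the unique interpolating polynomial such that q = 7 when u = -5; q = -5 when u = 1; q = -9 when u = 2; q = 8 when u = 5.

133/10

L_0(-2) = (-3)·(-4)·(-7)/[(-6)·(-7)·(-10)] = 1/5
L_1(-2) = (3)·(-4)·(-7)/[(6)·(-1)·(-4)] = 7/2
L_2(-2) = (3)·(-3)·(-7)/[(7)·(1)·(-3)] = -3
L_3(-2) = (3)·(-3)·(-4)/[(10)·(4)·(3)] = 3/10
Sum: 7·(1/5) + (-5)·(7/2) + (-9)·(-3) + 8·(3/10) = 133/10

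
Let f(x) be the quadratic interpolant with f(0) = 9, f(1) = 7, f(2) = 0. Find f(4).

-29

Using Newton's divided-difference form:
f[0,1] = (7 - 9) / (1 - 0) = -2
f[1,2] = (0 - 7) / (2 - 1) = -7
f[0,1,2] = (-7 - (-2)) / (2 - 0) = -5/2
f(4) = 9 + (-2)·(4) + (-5/2)·(4)·(3) = -29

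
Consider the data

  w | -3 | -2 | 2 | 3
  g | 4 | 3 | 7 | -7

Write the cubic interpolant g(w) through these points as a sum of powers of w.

Build the Lagrange basis polynomials:
L_0(w) = (w + 2)(w - 2)(w - 3) / [-30] = -(1/30)w^3 + (1/10)w^2 + (2/15)w - 2/5
L_1(w) = (w + 3)(w - 2)(w - 3) / [20] = (1/20)w^3 - (1/10)w^2 - (9/20)w + 9/10
L_2(w) = (w + 3)(w + 2)(w - 3) / [-20] = -(1/20)w^3 - (1/10)w^2 + (9/20)w + 9/10
L_3(w) = (w + 3)(w + 2)(w - 2) / [30] = (1/30)w^3 + (1/10)w^2 - (2/15)w - 2/5
g(w) = 4·L_0 + 3·L_1 + 7·L_2 + (-7)·L_3
  4·L_0(w) = -(2/15)w^3 + (2/5)w^2 + (8/15)w - 8/5
  3·L_1(w) = (3/20)w^3 - (3/10)w^2 - (27/20)w + 27/10
  7·L_2(w) = -(7/20)w^3 - (7/10)w^2 + (63/20)w + 63/10
  (-7)·L_3(w) = -(7/30)w^3 - (7/10)w^2 + (14/15)w + 14/5
Adding term by term: -(17/30)w^3 - (13/10)w^2 + (49/15)w + 51/5

g(w) = -(17/30)w^3 - (13/10)w^2 + (49/15)w + 51/5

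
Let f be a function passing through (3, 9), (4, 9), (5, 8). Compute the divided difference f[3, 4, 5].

f[3,4] = (9 - 9) / (4 - 3) = 0
f[4,5] = (8 - 9) / (5 - 4) = -1
f[3,4,5] = (-1 - 0) / (5 - 3) = -1/2

-1/2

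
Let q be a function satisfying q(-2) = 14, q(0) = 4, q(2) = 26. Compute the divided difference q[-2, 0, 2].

q[-2,0] = (4 - 14) / (0 - (-2)) = -5
q[0,2] = (26 - 4) / (2 - 0) = 11
q[-2,0,2] = (11 - (-5)) / (2 - (-2)) = 4

4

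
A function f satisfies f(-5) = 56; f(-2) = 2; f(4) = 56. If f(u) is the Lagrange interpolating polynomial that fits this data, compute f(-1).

L_0(-1) = (1)·(-5)/[(-3)·(-9)] = -5/27
L_1(-1) = (4)·(-5)/[(3)·(-6)] = 10/9
L_2(-1) = (4)·(1)/[(9)·(6)] = 2/27
Sum: 56·(-5/27) + 2·(10/9) + 56·(2/27) = -4

-4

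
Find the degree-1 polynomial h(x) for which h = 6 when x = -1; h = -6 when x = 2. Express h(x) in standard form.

h(x) = -4x + 2

Build the Lagrange basis polynomials:
L_0(x) = (x - 2) / [-3] = -(1/3)x + 2/3
L_1(x) = (x + 1) / [3] = (1/3)x + 1/3
h(x) = 6·L_0 + (-6)·L_1
  6·L_0(x) = -2x + 4
  (-6)·L_1(x) = -2x - 2
Adding term by term: -4x + 2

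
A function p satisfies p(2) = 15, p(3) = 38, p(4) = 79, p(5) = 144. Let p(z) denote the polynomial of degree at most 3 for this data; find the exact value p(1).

L_0(1) = (-2)·(-3)·(-4)/[(-1)·(-2)·(-3)] = 4
L_1(1) = (-1)·(-3)·(-4)/[(1)·(-1)·(-2)] = -6
L_2(1) = (-1)·(-2)·(-4)/[(2)·(1)·(-1)] = 4
L_3(1) = (-1)·(-2)·(-3)/[(3)·(2)·(1)] = -1
Sum: 15·(4) + 38·(-6) + 79·(4) + 144·(-1) = 4

4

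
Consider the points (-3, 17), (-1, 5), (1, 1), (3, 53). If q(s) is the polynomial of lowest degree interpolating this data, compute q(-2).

Evaluate each Lagrange basis at s = -2:
L_0(-2) = (-1)·(-3)·(-5)/[(-2)·(-4)·(-6)] = 5/16
L_1(-2) = (1)·(-3)·(-5)/[(2)·(-2)·(-4)] = 15/16
L_2(-2) = (1)·(-1)·(-5)/[(4)·(2)·(-2)] = -5/16
L_3(-2) = (1)·(-1)·(-3)/[(6)·(4)·(2)] = 1/16
Sum: 17·(5/16) + 5·(15/16) + 1·(-5/16) + 53·(1/16) = 13

13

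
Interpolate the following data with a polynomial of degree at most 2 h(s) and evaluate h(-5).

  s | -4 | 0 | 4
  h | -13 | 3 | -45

Using Newton's divided-difference form:
h[-4,0] = (3 - (-13)) / (0 - (-4)) = 4
h[0,4] = (-45 - 3) / (4 - 0) = -12
h[-4,0,4] = (-12 - 4) / (4 - (-4)) = -2
h(-5) = -13 + 4·(-1) + (-2)·(-1)·(-5) = -27

-27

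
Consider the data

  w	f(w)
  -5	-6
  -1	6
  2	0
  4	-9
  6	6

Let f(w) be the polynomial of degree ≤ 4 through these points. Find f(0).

Evaluate each Lagrange basis at w = 0:
L_0(0) = (1)·(-2)·(-4)·(-6)/[(-4)·(-7)·(-9)·(-11)] = -4/231
L_1(0) = (5)·(-2)·(-4)·(-6)/[(4)·(-3)·(-5)·(-7)] = 4/7
L_2(0) = (5)·(1)·(-4)·(-6)/[(7)·(3)·(-2)·(-4)] = 5/7
L_3(0) = (5)·(1)·(-2)·(-6)/[(9)·(5)·(2)·(-2)] = -1/3
L_4(0) = (5)·(1)·(-2)·(-4)/[(11)·(7)·(4)·(2)] = 5/77
Sum: (-6)·(-4/231) + 6·(4/7) + 0 + (-9)·(-1/3) + 6·(5/77) = 533/77

533/77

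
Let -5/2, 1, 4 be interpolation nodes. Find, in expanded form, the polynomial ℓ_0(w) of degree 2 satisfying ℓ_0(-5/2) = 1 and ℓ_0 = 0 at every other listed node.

ℓ_0(w) = (4/91)w^2 - (20/91)w + 16/91

ℓ_0(w) = (w - 1)(w - 4) / [(-7/2)·(-13/2)]
       = (w^2 - 5w + 4) / (91/4)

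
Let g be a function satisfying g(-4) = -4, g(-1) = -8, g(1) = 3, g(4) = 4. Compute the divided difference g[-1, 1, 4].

g[-1,1] = (3 - (-8)) / (1 - (-1)) = 11/2
g[1,4] = (4 - 3) / (4 - 1) = 1/3
g[-1,1,4] = (1/3 - 11/2) / (4 - (-1)) = -31/30

-31/30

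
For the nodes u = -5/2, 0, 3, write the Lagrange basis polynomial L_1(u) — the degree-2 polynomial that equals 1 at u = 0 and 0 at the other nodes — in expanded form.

L_1(u) = (u + 5/2)(u - 3) / [(5/2)·(-3)]
       = (u^2 - (1/2)u - 15/2) / (-15/2)

L_1(u) = -(2/15)u^2 + (1/15)u + 1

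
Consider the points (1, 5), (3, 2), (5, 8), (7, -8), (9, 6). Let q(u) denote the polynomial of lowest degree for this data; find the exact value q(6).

L_0(6) = (3)·(1)·(-1)·(-3)/[(-2)·(-4)·(-6)·(-8)] = 3/128
L_1(6) = (5)·(1)·(-1)·(-3)/[(2)·(-2)·(-4)·(-6)] = -5/32
L_2(6) = (5)·(3)·(-1)·(-3)/[(4)·(2)·(-2)·(-4)] = 45/64
L_3(6) = (5)·(3)·(1)·(-3)/[(6)·(4)·(2)·(-2)] = 15/32
L_4(6) = (5)·(3)·(1)·(-1)/[(8)·(6)·(4)·(2)] = -5/128
Sum: 5·(3/128) + 2·(-5/32) + 8·(45/64) + (-8)·(15/32) + 6·(-5/128) = 185/128

185/128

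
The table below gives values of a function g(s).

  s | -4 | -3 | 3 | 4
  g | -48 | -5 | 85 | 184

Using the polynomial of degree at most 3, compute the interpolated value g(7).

865

L_0(7) = (10)·(4)·(3)/[(-1)·(-7)·(-8)] = -15/7
L_1(7) = (11)·(4)·(3)/[(1)·(-6)·(-7)] = 22/7
L_2(7) = (11)·(10)·(3)/[(7)·(6)·(-1)] = -55/7
L_3(7) = (11)·(10)·(4)/[(8)·(7)·(1)] = 55/7
Sum: (-48)·(-15/7) + (-5)·(22/7) + 85·(-55/7) + 184·(55/7) = 865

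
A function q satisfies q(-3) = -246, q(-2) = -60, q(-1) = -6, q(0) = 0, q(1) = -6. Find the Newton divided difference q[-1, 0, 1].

-6

q[-1,0] = (0 - (-6)) / (0 - (-1)) = 6
q[0,1] = (-6 - 0) / (1 - 0) = -6
q[-1,0,1] = (-6 - 6) / (1 - (-1)) = -6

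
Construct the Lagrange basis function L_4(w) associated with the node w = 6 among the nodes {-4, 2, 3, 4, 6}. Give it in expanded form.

L_4(w) = (1/240)w^4 - (1/48)w^3 - (1/24)w^2 + (1/3)w - 2/5

L_4(w) = (w + 4)(w - 2)(w - 3)(w - 4) / [(10)·(4)·(3)·(2)]
       = (w^4 - 5w^3 - 10w^2 + 80w - 96) / (240)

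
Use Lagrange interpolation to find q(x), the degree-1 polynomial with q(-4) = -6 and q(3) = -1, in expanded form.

q(x) = (5/7)x - 22/7

L_0(x) = (x - 3) / [-7] = -(1/7)x + 3/7
L_1(x) = (x + 4) / [7] = (1/7)x + 4/7
q(x) = (-6)·L_0 + (-1)·L_1
  (-6)·L_0(x) = (6/7)x - 18/7
  (-1)·L_1(x) = -(1/7)x - 4/7
Adding term by term: (5/7)x - 22/7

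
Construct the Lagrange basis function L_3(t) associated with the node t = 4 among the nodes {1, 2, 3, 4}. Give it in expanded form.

L_3(t) = (t - 1)(t - 2)(t - 3) / [(3)·(2)·(1)]
       = (t^3 - 6t^2 + 11t - 6) / (6)

L_3(t) = (1/6)t^3 - t^2 + (11/6)t - 1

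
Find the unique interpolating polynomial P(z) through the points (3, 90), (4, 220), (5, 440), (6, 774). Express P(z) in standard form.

P(z) = 4z^3 - 3z^2 + 3z

Build the Lagrange basis polynomials:
L_0(z) = (z - 4)(z - 5)(z - 6) / [-6] = -(1/6)z^3 + (5/2)z^2 - (37/3)z + 20
L_1(z) = (z - 3)(z - 5)(z - 6) / [2] = (1/2)z^3 - 7z^2 + (63/2)z - 45
L_2(z) = (z - 3)(z - 4)(z - 6) / [-2] = -(1/2)z^3 + (13/2)z^2 - 27z + 36
L_3(z) = (z - 3)(z - 4)(z - 5) / [6] = (1/6)z^3 - 2z^2 + (47/6)z - 10
P(z) = 90·L_0 + 220·L_1 + 440·L_2 + 774·L_3
  90·L_0(z) = -15z^3 + 225z^2 - 1110z + 1800
  220·L_1(z) = 110z^3 - 1540z^2 + 6930z - 9900
  440·L_2(z) = -220z^3 + 2860z^2 - 11880z + 15840
  774·L_3(z) = 129z^3 - 1548z^2 + 6063z - 7740
Adding term by term: 4z^3 - 3z^2 + 3z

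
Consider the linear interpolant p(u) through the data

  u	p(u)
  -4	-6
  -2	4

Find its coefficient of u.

5

Build the Lagrange basis polynomials:
L_0(u) = (u + 2) / [-2] = -(1/2)u - 1
L_1(u) = (u + 4) / [2] = (1/2)u + 2
p(u) = (-6)·L_0 + 4·L_1
Only the coefficient of u is needed; take it from each L_i and combine:
(-6)·(-1/2) + 4·(1/2) = 5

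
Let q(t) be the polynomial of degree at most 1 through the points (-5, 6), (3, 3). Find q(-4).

45/8

L_0(-4) = (-7)/[(-8)] = 7/8
L_1(-4) = (1)/[(8)] = 1/8
Sum: 6·(7/8) + 3·(1/8) = 45/8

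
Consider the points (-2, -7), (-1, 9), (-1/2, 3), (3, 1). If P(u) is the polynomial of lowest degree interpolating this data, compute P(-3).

Using Newton's divided-difference form:
P[-2,-1] = (9 - (-7)) / (-1 - (-2)) = 16
P[-1,-1/2] = (3 - 9) / (-1/2 - (-1)) = -12
P[-1/2,3] = (1 - 3) / (3 - (-1/2)) = -4/7
P[-2,-1,-1/2] = (-12 - 16) / (-1/2 - (-2)) = -56/3
P[-1,-1/2,3] = (-4/7 - (-12)) / (3 - (-1)) = 20/7
P[-2,-1,-1/2,3] = (20/7 - (-56/3)) / (3 - (-2)) = 452/105
P(-3) = -7 + 16·(-1) + (-56/3)·(-1)·(-2) + (452/105)·(-1)·(-2)·(-5/2) = -573/7

-573/7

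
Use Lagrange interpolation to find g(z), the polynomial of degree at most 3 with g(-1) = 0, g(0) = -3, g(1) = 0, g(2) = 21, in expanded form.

g(z) = 2z^3 + 3z^2 - 2z - 3

Build the Lagrange basis polynomials:
L_0(z) = z(z - 1)(z - 2) / [-6] = -(1/6)z^3 + (1/2)z^2 - (1/3)z
L_1(z) = (z + 1)(z - 1)(z - 2) / [2] = (1/2)z^3 - z^2 - (1/2)z + 1
L_2(z) = (z + 1)z(z - 2) / [-2] = -(1/2)z^3 + (1/2)z^2 + z
L_3(z) = (z + 1)z(z - 1) / [6] = (1/6)z^3 - (1/6)z
g(z) = 0·L_0 + (-3)·L_1 + 0·L_2 + 21·L_3
  0·L_0(z) = 0
  (-3)·L_1(z) = -(3/2)z^3 + 3z^2 + (3/2)z - 3
  0·L_2(z) = 0
  21·L_3(z) = (7/2)z^3 - (7/2)z
Adding term by term: 2z^3 + 3z^2 - 2z - 3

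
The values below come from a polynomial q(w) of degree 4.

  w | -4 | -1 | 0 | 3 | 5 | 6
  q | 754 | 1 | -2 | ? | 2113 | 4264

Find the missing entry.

313

The 5 known values determine q uniquely (degree ≤ 4).
L_0(3) = (4)·(3)·(-2)·(-3)/[(-3)·(-4)·(-9)·(-10)] = 1/15
L_1(3) = (7)·(3)·(-2)·(-3)/[(3)·(-1)·(-6)·(-7)] = -1
L_2(3) = (7)·(4)·(-2)·(-3)/[(4)·(1)·(-5)·(-6)] = 7/5
L_3(3) = (7)·(4)·(3)·(-3)/[(9)·(6)·(5)·(-1)] = 14/15
L_4(3) = (7)·(4)·(3)·(-2)/[(10)·(7)·(6)·(1)] = -2/5
Sum: 754·(1/15) + 1·(-1) + (-2)·(7/5) + 2113·(14/15) + 4264·(-2/5) = 313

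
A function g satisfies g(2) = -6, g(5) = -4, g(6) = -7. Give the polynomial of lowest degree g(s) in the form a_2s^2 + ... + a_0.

Build the Lagrange basis polynomials:
L_0(s) = (s - 5)(s - 6) / [12] = (1/12)s^2 - (11/12)s + 5/2
L_1(s) = (s - 2)(s - 6) / [-3] = -(1/3)s^2 + (8/3)s - 4
L_2(s) = (s - 2)(s - 5) / [4] = (1/4)s^2 - (7/4)s + 5/2
g(s) = (-6)·L_0 + (-4)·L_1 + (-7)·L_2
  (-6)·L_0(s) = -(1/2)s^2 + (11/2)s - 15
  (-4)·L_1(s) = (4/3)s^2 - (32/3)s + 16
  (-7)·L_2(s) = -(7/4)s^2 + (49/4)s - 35/2
Adding term by term: -(11/12)s^2 + (85/12)s - 33/2

g(s) = -(11/12)s^2 + (85/12)s - 33/2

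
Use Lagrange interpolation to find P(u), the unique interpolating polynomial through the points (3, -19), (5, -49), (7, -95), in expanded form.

Build the Lagrange basis polynomials:
L_0(u) = (u - 5)(u - 7) / [8] = (1/8)u^2 - (3/2)u + 35/8
L_1(u) = (u - 3)(u - 7) / [-4] = -(1/4)u^2 + (5/2)u - 21/4
L_2(u) = (u - 3)(u - 5) / [8] = (1/8)u^2 - u + 15/8
P(u) = (-19)·L_0 + (-49)·L_1 + (-95)·L_2
  (-19)·L_0(u) = -(19/8)u^2 + (57/2)u - 665/8
  (-49)·L_1(u) = (49/4)u^2 - (245/2)u + 1029/4
  (-95)·L_2(u) = -(95/8)u^2 + 95u - 1425/8
Adding term by term: -2u^2 + u - 4

P(u) = -2u^2 + u - 4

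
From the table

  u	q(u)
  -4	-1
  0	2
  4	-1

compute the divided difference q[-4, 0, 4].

-3/16

q[-4,0] = (2 - (-1)) / (0 - (-4)) = 3/4
q[0,4] = (-1 - 2) / (4 - 0) = -3/4
q[-4,0,4] = (-3/4 - 3/4) / (4 - (-4)) = -3/16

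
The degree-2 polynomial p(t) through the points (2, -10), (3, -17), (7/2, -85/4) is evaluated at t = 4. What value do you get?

L_0(4) = (1)·(1/2)/[(-1)·(-3/2)] = 1/3
L_1(4) = (2)·(1/2)/[(1)·(-1/2)] = -2
L_2(4) = (2)·(1)/[(3/2)·(1/2)] = 8/3
Sum: (-10)·(1/3) + (-17)·(-2) + (-85/4)·(8/3) = -26

-26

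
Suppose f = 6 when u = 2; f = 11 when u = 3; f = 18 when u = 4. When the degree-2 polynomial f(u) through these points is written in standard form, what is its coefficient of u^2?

1

L_0(u) = (u - 3)(u - 4) / [2] = (1/2)u^2 - (7/2)u + 6
L_1(u) = (u - 2)(u - 4) / [-1] = -u^2 + 6u - 8
L_2(u) = (u - 2)(u - 3) / [2] = (1/2)u^2 - (5/2)u + 3
f(u) = 6·L_0 + 11·L_1 + 18·L_2
Only the coefficient of u^2 is needed; take it from each L_i and combine:
6·(1/2) + 11·(-1) + 18·(1/2) = 1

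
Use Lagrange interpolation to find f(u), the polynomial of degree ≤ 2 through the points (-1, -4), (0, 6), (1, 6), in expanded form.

f(u) = -5u^2 + 5u + 6

L_0(u) = u(u - 1) / [2] = (1/2)u^2 - (1/2)u
L_1(u) = (u + 1)(u - 1) / [-1] = -u^2 + 1
L_2(u) = (u + 1)u / [2] = (1/2)u^2 + (1/2)u
f(u) = (-4)·L_0 + 6·L_1 + 6·L_2
  (-4)·L_0(u) = -2u^2 + 2u
  6·L_1(u) = -6u^2 + 6
  6·L_2(u) = 3u^2 + 3u
Adding term by term: -5u^2 + 5u + 6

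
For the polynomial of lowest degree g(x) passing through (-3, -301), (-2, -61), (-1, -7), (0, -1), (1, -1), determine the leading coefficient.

The leading coefficient equals the top divided difference g[-3,-2,-1,0,1].
g[-3,-2] = (-61 - (-301)) / (-2 - (-3)) = 240
g[-2,-1] = (-7 - (-61)) / (-1 - (-2)) = 54
g[-1,0] = (-1 - (-7)) / (0 - (-1)) = 6
g[0,1] = (-1 - (-1)) / (1 - 0) = 0
g[-3,-2,-1] = (54 - 240) / (-1 - (-3)) = -93
g[-2,-1,0] = (6 - 54) / (0 - (-2)) = -24
g[-1,0,1] = (0 - 6) / (1 - (-1)) = -3
g[-3,-2,-1,0] = (-24 - (-93)) / (0 - (-3)) = 23
g[-2,-1,0,1] = (-3 - (-24)) / (1 - (-2)) = 7
g[-3,-2,-1,0,1] = (7 - 23) / (1 - (-3)) = -4

-4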